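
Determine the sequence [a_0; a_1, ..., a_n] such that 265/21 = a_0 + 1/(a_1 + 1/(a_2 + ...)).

Run the Euclidean algorithm on 265 and 21; the successive quotients are the partial quotients a_0, a_1, ... (each step inverts the fractional part left over by the previous one):
  265 = 12*21 + 13, so a_0 = 12.
  21 = 1*13 + 8, so a_1 = 1.
  13 = 1*8 + 5, so a_2 = 1.
  8 = 1*5 + 3, so a_3 = 1.
  5 = 1*3 + 2, so a_4 = 1.
  3 = 1*2 + 1, so a_5 = 1.
  2 = 2*1 + 0, so a_6 = 2.
The remainder reaches 0 after 7 divisions, so the expansion has 7 partial quotients, read off in order.

[12; 1, 1, 1, 1, 1, 2]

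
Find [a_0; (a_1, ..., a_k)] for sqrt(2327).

[48; (4, 5, 2, 2, 1, 6, 1, 2, 2, 5, 4, 96)]

Write x_i = (sqrt(2327) + m_i)/d_i with (m_0, d_0) = (0, 1). a_0 = floor(sqrt(2327)) = 48, since 48^2 = 2304 <= 2327 < 2401 = 49^2.
Iterate m_{i+1} = d_i*a_i - m_i, d_{i+1} = (2327 - m_{i+1}^2)/d_i, a_{i+1} = floor((a_0 + m_{i+1})/d_{i+1}):
  m_1 = 1*48 - 0 = 48, d_1 = (2327 - 48^2)/1 = 23/1 = 23, a_1 = floor((48 + 48)/23) = 4.
  m_2 = 23*4 - 48 = 44, d_2 = (2327 - 44^2)/23 = 391/23 = 17, a_2 = floor((48 + 44)/17) = 5.
  m_3 = 17*5 - 44 = 41, d_3 = (2327 - 41^2)/17 = 646/17 = 38, a_3 = floor((48 + 41)/38) = 2.
  m_4 = 38*2 - 41 = 35, d_4 = (2327 - 35^2)/38 = 1102/38 = 29, a_4 = floor((48 + 35)/29) = 2.
  m_5 = 29*2 - 35 = 23, d_5 = (2327 - 23^2)/29 = 1798/29 = 62, a_5 = floor((48 + 23)/62) = 1.
  m_6 = 62*1 - 23 = 39, d_6 = (2327 - 39^2)/62 = 806/62 = 13, a_6 = floor((48 + 39)/13) = 6.
  m_7 = 13*6 - 39 = 39, d_7 = (2327 - 39^2)/13 = 806/13 = 62, a_7 = floor((48 + 39)/62) = 1.
  m_8 = 62*1 - 39 = 23, d_8 = (2327 - 23^2)/62 = 1798/62 = 29, a_8 = floor((48 + 23)/29) = 2.
  m_9 = 29*2 - 23 = 35, d_9 = (2327 - 35^2)/29 = 1102/29 = 38, a_9 = floor((48 + 35)/38) = 2.
  m_10 = 38*2 - 35 = 41, d_10 = (2327 - 41^2)/38 = 646/38 = 17, a_10 = floor((48 + 41)/17) = 5.
  m_11 = 17*5 - 41 = 44, d_11 = (2327 - 44^2)/17 = 391/17 = 23, a_11 = floor((48 + 44)/23) = 4.
  m_12 = 23*4 - 44 = 48, d_12 = (2327 - 48^2)/23 = 23/23 = 1, a_12 = floor((48 + 48)/1) = 96.
  m_13 = 1*96 - 48 = 48, d_13 = (2327 - 48^2)/1 = 23/1 = 23: (m_13, d_13) = (m_1, d_1) = (48, 23), so from here the quotients repeat a_1, ..., a_12; the period length is 12.
Hence the expansion of sqrt(2327) is a_0 = 48 followed by the repeating block 4, 5, 2, 2, 1, 6, 1, 2, 2, 5, 4, 96 (period 12).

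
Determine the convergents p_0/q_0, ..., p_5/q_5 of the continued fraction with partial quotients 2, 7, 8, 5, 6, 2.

2/1, 15/7, 122/57, 625/292, 3872/1809, 8369/3910

Using the convergent recurrence p_i = a_i*p_{i-1} + p_{i-2}, q_i = a_i*q_{i-1} + q_{i-2} with p_{-2}=0, p_{-1}=1, q_{-2}=1, q_{-1}=0:
  i=0: a_0=2, p_0 = 2*1 + 0 = 2, q_0 = 2*0 + 1 = 1.
  i=1: a_1=7, p_1 = 7*2 + 1 = 15, q_1 = 7*1 + 0 = 7.
  i=2: a_2=8, p_2 = 8*15 + 2 = 122, q_2 = 8*7 + 1 = 57.
  i=3: a_3=5, p_3 = 5*122 + 15 = 625, q_3 = 5*57 + 7 = 292.
  i=4: a_4=6, p_4 = 6*625 + 122 = 3872, q_4 = 6*292 + 57 = 1809.
  i=5: a_5=2, p_5 = 2*3872 + 625 = 8369, q_5 = 2*1809 + 292 = 3910.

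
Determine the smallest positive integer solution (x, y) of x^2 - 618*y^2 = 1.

(x, y) = (10093, 406)

First expand sqrt(618) as a continued fraction. With x_i = (sqrt(618) + m_i)/d_i and (m_0, d_0) = (0, 1): a_0 = floor(sqrt(618)) = 24, since 24^2 = 576 <= 618 < 625 = 25^2.
Iterate m_{i+1} = d_i*a_i - m_i, d_{i+1} = (618 - m_{i+1}^2)/d_i, a_{i+1} = floor((a_0 + m_{i+1})/d_{i+1}):
  m_1 = 1*24 - 0 = 24, d_1 = (618 - 24^2)/1 = 42/1 = 42, a_1 = floor((24 + 24)/42) = 1.
  m_2 = 42*1 - 24 = 18, d_2 = (618 - 18^2)/42 = 294/42 = 7, a_2 = floor((24 + 18)/7) = 6.
  m_3 = 7*6 - 18 = 24, d_3 = (618 - 24^2)/7 = 42/7 = 6, a_3 = floor((24 + 24)/6) = 8.
  m_4 = 6*8 - 24 = 24, d_4 = (618 - 24^2)/6 = 42/6 = 7, a_4 = floor((24 + 24)/7) = 6.
  m_5 = 7*6 - 24 = 18, d_5 = (618 - 18^2)/7 = 294/7 = 42, a_5 = floor((24 + 18)/42) = 1.
  m_6 = 42*1 - 18 = 24, d_6 = (618 - 24^2)/42 = 42/42 = 1, a_6 = floor((24 + 24)/1) = 48.
  m_7 = 1*48 - 24 = 24, d_7 = (618 - 24^2)/1 = 42/1 = 42: (m_7, d_7) = (m_1, d_1) = (24, 42), so from here the quotients repeat a_1, ..., a_6; the period length is 6.
So sqrt(618) = [24; (1, 6, 8, 6, 1, 48)] with period length k = 6.
k is even, so the fundamental solution of x^2 - 618y^2 = 1 is (p_{k-1}, q_{k-1}) = (p_5, q_5); compute convergents through index 5.
Convergents (p_i = a_i*p_{i-1} + p_{i-2}, q_i = a_i*q_{i-1} + q_{i-2} with p_{-2}=0, p_{-1}=1, q_{-2}=1, q_{-1}=0):
  i=0: a_0=24, p_0 = 24*1 + 0 = 24, q_0 = 24*0 + 1 = 1.
  i=1: a_1=1, p_1 = 1*24 + 1 = 25, q_1 = 1*1 + 0 = 1.
  i=2: a_2=6, p_2 = 6*25 + 24 = 174, q_2 = 6*1 + 1 = 7.
  i=3: a_3=8, p_3 = 8*174 + 25 = 1417, q_3 = 8*7 + 1 = 57.
  i=4: a_4=6, p_4 = 6*1417 + 174 = 8676, q_4 = 6*57 + 7 = 349.
  i=5: a_5=1, p_5 = 1*8676 + 1417 = 10093, q_5 = 1*349 + 57 = 406.
Check: 10093^2 - 618*406^2 = 101868649 - 101868648 = 1, so (x, y) = (10093, 406) solves the equation, and by the theorem it is the least positive solution.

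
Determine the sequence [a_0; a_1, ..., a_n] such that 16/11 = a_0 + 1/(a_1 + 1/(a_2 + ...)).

Run the Euclidean algorithm on 16 and 11; the successive quotients are the partial quotients a_0, a_1, ... (each step inverts the fractional part left over by the previous one):
  16 = 1*11 + 5, so a_0 = 1.
  11 = 2*5 + 1, so a_1 = 2.
  5 = 5*1 + 0, so a_2 = 5.
The remainder reaches 0 after 3 divisions, so the expansion has 3 partial quotients, read off in order.

[1; 2, 5]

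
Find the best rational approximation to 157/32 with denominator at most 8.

Expand x = 157/32 as a continued fraction with the Euclidean algorithm:
  157 = 4*32 + 29, so a_0 = 4.
  32 = 1*29 + 3, so a_1 = 1.
  29 = 9*3 + 2, so a_2 = 9.
  3 = 1*2 + 1, so a_3 = 1.
  2 = 2*1 + 0, so a_4 = 2.
so x = [4; 1, 9, 1, 2].
Convergents (p_i = a_i*p_{i-1} + p_{i-2}, q_i = a_i*q_{i-1} + q_{i-2} with p_{-2}=0, p_{-1}=1, q_{-2}=1, q_{-1}=0), until the denominator exceeds 8:
  i=0: a_0=4, p_0 = 4*1 + 0 = 4, q_0 = 4*0 + 1 = 1.
  i=1: a_1=1, p_1 = 1*4 + 1 = 5, q_1 = 1*1 + 0 = 1.
  i=2: a_2=9, p_2 = 9*5 + 4 = 49, q_2 = 9*1 + 1 = 10.
q_2 = 10 > 8, so the last convergent with denominator <= 8 is p_1/q_1 = 5/1.
The closest fraction with denominator <= 8 is either p_1/q_1 or the intermediate fraction (k*p_1 + p_0)/(k*q_1 + q_0) with the largest k >= 1 whose denominator stays <= 8; these approach x as k grows, and every other convergent or intermediate fraction in range is farther away.
Largest k: floor((8 - q_0)/q_1) = floor((8 - 1)/1) = 7.
That gives (7*5 + 4)/(7*1 + 1) = 39/8.
Compare the errors: |x - 5/1| = |157*1 - 5*32|/(32*1) = 3/32, and |x - 39/8| = |157*8 - 39*32|/(32*8) = 8/256.
Cross-multiplying, 8*32 = 256 < 768 = 3*256, so 8/256 is smaller: the intermediate fraction 39/8 is closer to x than 5/1.

39/8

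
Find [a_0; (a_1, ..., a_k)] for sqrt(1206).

[34; (1, 2, 1, 2, 34, 2, 1, 2, 1, 68)]

Write x_i = (sqrt(1206) + m_i)/d_i with (m_0, d_0) = (0, 1). a_0 = floor(sqrt(1206)) = 34, since 34^2 = 1156 <= 1206 < 1225 = 35^2.
Iterate m_{i+1} = d_i*a_i - m_i, d_{i+1} = (1206 - m_{i+1}^2)/d_i, a_{i+1} = floor((a_0 + m_{i+1})/d_{i+1}):
  m_1 = 1*34 - 0 = 34, d_1 = (1206 - 34^2)/1 = 50/1 = 50, a_1 = floor((34 + 34)/50) = 1.
  m_2 = 50*1 - 34 = 16, d_2 = (1206 - 16^2)/50 = 950/50 = 19, a_2 = floor((34 + 16)/19) = 2.
  m_3 = 19*2 - 16 = 22, d_3 = (1206 - 22^2)/19 = 722/19 = 38, a_3 = floor((34 + 22)/38) = 1.
  m_4 = 38*1 - 22 = 16, d_4 = (1206 - 16^2)/38 = 950/38 = 25, a_4 = floor((34 + 16)/25) = 2.
  m_5 = 25*2 - 16 = 34, d_5 = (1206 - 34^2)/25 = 50/25 = 2, a_5 = floor((34 + 34)/2) = 34.
  m_6 = 2*34 - 34 = 34, d_6 = (1206 - 34^2)/2 = 50/2 = 25, a_6 = floor((34 + 34)/25) = 2.
  m_7 = 25*2 - 34 = 16, d_7 = (1206 - 16^2)/25 = 950/25 = 38, a_7 = floor((34 + 16)/38) = 1.
  m_8 = 38*1 - 16 = 22, d_8 = (1206 - 22^2)/38 = 722/38 = 19, a_8 = floor((34 + 22)/19) = 2.
  m_9 = 19*2 - 22 = 16, d_9 = (1206 - 16^2)/19 = 950/19 = 50, a_9 = floor((34 + 16)/50) = 1.
  m_10 = 50*1 - 16 = 34, d_10 = (1206 - 34^2)/50 = 50/50 = 1, a_10 = floor((34 + 34)/1) = 68.
  m_11 = 1*68 - 34 = 34, d_11 = (1206 - 34^2)/1 = 50/1 = 50: (m_11, d_11) = (m_1, d_1) = (34, 50), so from here the quotients repeat a_1, ..., a_10; the period length is 10.
Hence the expansion of sqrt(1206) is a_0 = 34 followed by the repeating block 1, 2, 1, 2, 34, 2, 1, 2, 1, 68 (period 10).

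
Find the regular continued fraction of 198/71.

Run the Euclidean algorithm on 198 and 71; the successive quotients are the partial quotients a_0, a_1, ... (each step inverts the fractional part left over by the previous one):
  198 = 2*71 + 56, so a_0 = 2.
  71 = 1*56 + 15, so a_1 = 1.
  56 = 3*15 + 11, so a_2 = 3.
  15 = 1*11 + 4, so a_3 = 1.
  11 = 2*4 + 3, so a_4 = 2.
  4 = 1*3 + 1, so a_5 = 1.
  3 = 3*1 + 0, so a_6 = 3.
The remainder reaches 0 after 7 divisions, so the expansion has 7 partial quotients, read off in order.

[2; 1, 3, 1, 2, 1, 3]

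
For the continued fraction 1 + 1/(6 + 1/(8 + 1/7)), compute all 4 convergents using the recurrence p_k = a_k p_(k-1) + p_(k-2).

Using the convergent recurrence p_i = a_i*p_{i-1} + p_{i-2}, q_i = a_i*q_{i-1} + q_{i-2} with p_{-2}=0, p_{-1}=1, q_{-2}=1, q_{-1}=0:
  i=0: a_0=1, p_0 = 1*1 + 0 = 1, q_0 = 1*0 + 1 = 1.
  i=1: a_1=6, p_1 = 6*1 + 1 = 7, q_1 = 6*1 + 0 = 6.
  i=2: a_2=8, p_2 = 8*7 + 1 = 57, q_2 = 8*6 + 1 = 49.
  i=3: a_3=7, p_3 = 7*57 + 7 = 406, q_3 = 7*49 + 6 = 349.

1/1, 7/6, 57/49, 406/349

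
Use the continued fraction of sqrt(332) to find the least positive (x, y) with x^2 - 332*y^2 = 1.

(x, y) = (13447, 738)

First expand sqrt(332) as a continued fraction. With x_i = (sqrt(332) + m_i)/d_i and (m_0, d_0) = (0, 1): a_0 = floor(sqrt(332)) = 18, since 18^2 = 324 <= 332 < 361 = 19^2.
Iterate m_{i+1} = d_i*a_i - m_i, d_{i+1} = (332 - m_{i+1}^2)/d_i, a_{i+1} = floor((a_0 + m_{i+1})/d_{i+1}):
  m_1 = 1*18 - 0 = 18, d_1 = (332 - 18^2)/1 = 8/1 = 8, a_1 = floor((18 + 18)/8) = 4.
  m_2 = 8*4 - 18 = 14, d_2 = (332 - 14^2)/8 = 136/8 = 17, a_2 = floor((18 + 14)/17) = 1.
  m_3 = 17*1 - 14 = 3, d_3 = (332 - 3^2)/17 = 323/17 = 19, a_3 = floor((18 + 3)/19) = 1.
  m_4 = 19*1 - 3 = 16, d_4 = (332 - 16^2)/19 = 76/19 = 4, a_4 = floor((18 + 16)/4) = 8.
  m_5 = 4*8 - 16 = 16, d_5 = (332 - 16^2)/4 = 76/4 = 19, a_5 = floor((18 + 16)/19) = 1.
  m_6 = 19*1 - 16 = 3, d_6 = (332 - 3^2)/19 = 323/19 = 17, a_6 = floor((18 + 3)/17) = 1.
  m_7 = 17*1 - 3 = 14, d_7 = (332 - 14^2)/17 = 136/17 = 8, a_7 = floor((18 + 14)/8) = 4.
  m_8 = 8*4 - 14 = 18, d_8 = (332 - 18^2)/8 = 8/8 = 1, a_8 = floor((18 + 18)/1) = 36.
  m_9 = 1*36 - 18 = 18, d_9 = (332 - 18^2)/1 = 8/1 = 8: (m_9, d_9) = (m_1, d_1) = (18, 8), so from here the quotients repeat a_1, ..., a_8; the period length is 8.
So sqrt(332) = [18; (4, 1, 1, 8, 1, 1, 4, 36)] with period length k = 8.
k is even, so the fundamental solution of x^2 - 332y^2 = 1 is (p_{k-1}, q_{k-1}) = (p_7, q_7); compute convergents through index 7.
Convergents (p_i = a_i*p_{i-1} + p_{i-2}, q_i = a_i*q_{i-1} + q_{i-2} with p_{-2}=0, p_{-1}=1, q_{-2}=1, q_{-1}=0):
  i=0: a_0=18, p_0 = 18*1 + 0 = 18, q_0 = 18*0 + 1 = 1.
  i=1: a_1=4, p_1 = 4*18 + 1 = 73, q_1 = 4*1 + 0 = 4.
  i=2: a_2=1, p_2 = 1*73 + 18 = 91, q_2 = 1*4 + 1 = 5.
  i=3: a_3=1, p_3 = 1*91 + 73 = 164, q_3 = 1*5 + 4 = 9.
  i=4: a_4=8, p_4 = 8*164 + 91 = 1403, q_4 = 8*9 + 5 = 77.
  i=5: a_5=1, p_5 = 1*1403 + 164 = 1567, q_5 = 1*77 + 9 = 86.
  i=6: a_6=1, p_6 = 1*1567 + 1403 = 2970, q_6 = 1*86 + 77 = 163.
  i=7: a_7=4, p_7 = 4*2970 + 1567 = 13447, q_7 = 4*163 + 86 = 738.
Check: 13447^2 - 332*738^2 = 180821809 - 180821808 = 1, so (x, y) = (13447, 738) solves the equation, and by the theorem it is the least positive solution.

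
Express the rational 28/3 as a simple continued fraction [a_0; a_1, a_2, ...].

Run the Euclidean algorithm on 28 and 3; the successive quotients are the partial quotients a_0, a_1, ... (each step inverts the fractional part left over by the previous one):
  28 = 9*3 + 1, so a_0 = 9.
  3 = 3*1 + 0, so a_1 = 3.
The remainder reaches 0 after 2 divisions, so the expansion has 2 partial quotients, read off in order.

[9; 3]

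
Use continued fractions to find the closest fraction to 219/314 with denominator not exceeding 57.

30/43

Expand x = 219/314 as a continued fraction with the Euclidean algorithm:
  219 = 0*314 + 219, so a_0 = 0.
  314 = 1*219 + 95, so a_1 = 1.
  219 = 2*95 + 29, so a_2 = 2.
  95 = 3*29 + 8, so a_3 = 3.
  29 = 3*8 + 5, so a_4 = 3.
  8 = 1*5 + 3, so a_5 = 1.
  5 = 1*3 + 2, so a_6 = 1.
  3 = 1*2 + 1, so a_7 = 1.
  2 = 2*1 + 0, so a_8 = 2.
so x = [0; 1, 2, 3, 3, 1, 1, 1, 2].
Convergents (p_i = a_i*p_{i-1} + p_{i-2}, q_i = a_i*q_{i-1} + q_{i-2} with p_{-2}=0, p_{-1}=1, q_{-2}=1, q_{-1}=0), until the denominator exceeds 57:
  i=0: a_0=0, p_0 = 0*1 + 0 = 0, q_0 = 0*0 + 1 = 1.
  i=1: a_1=1, p_1 = 1*0 + 1 = 1, q_1 = 1*1 + 0 = 1.
  i=2: a_2=2, p_2 = 2*1 + 0 = 2, q_2 = 2*1 + 1 = 3.
  i=3: a_3=3, p_3 = 3*2 + 1 = 7, q_3 = 3*3 + 1 = 10.
  i=4: a_4=3, p_4 = 3*7 + 2 = 23, q_4 = 3*10 + 3 = 33.
  i=5: a_5=1, p_5 = 1*23 + 7 = 30, q_5 = 1*33 + 10 = 43.
  i=6: a_6=1, p_6 = 1*30 + 23 = 53, q_6 = 1*43 + 33 = 76.
q_6 = 76 > 57, so the last convergent with denominator <= 57 is p_5/q_5 = 30/43.
The closest fraction with denominator <= 57 is either p_5/q_5 or the intermediate fraction (k*p_5 + p_4)/(k*q_5 + q_4) with the largest k >= 1 whose denominator stays <= 57; these approach x as k grows, and every other convergent or intermediate fraction in range is farther away.
Largest k: floor((57 - q_4)/q_5) = floor((57 - 33)/43) = 0.
Since k = 0, no intermediate fraction beyond p_5/q_5 has denominator <= 57, so the convergent 30/43 is the closest (its error is |219*43 - 30*314|/(314*43) = 3/13502).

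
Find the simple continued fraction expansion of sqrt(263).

Write x_i = (sqrt(263) + m_i)/d_i with (m_0, d_0) = (0, 1). a_0 = floor(sqrt(263)) = 16, since 16^2 = 256 <= 263 < 289 = 17^2.
Iterate m_{i+1} = d_i*a_i - m_i, d_{i+1} = (263 - m_{i+1}^2)/d_i, a_{i+1} = floor((a_0 + m_{i+1})/d_{i+1}):
  m_1 = 1*16 - 0 = 16, d_1 = (263 - 16^2)/1 = 7/1 = 7, a_1 = floor((16 + 16)/7) = 4.
  m_2 = 7*4 - 16 = 12, d_2 = (263 - 12^2)/7 = 119/7 = 17, a_2 = floor((16 + 12)/17) = 1.
  m_3 = 17*1 - 12 = 5, d_3 = (263 - 5^2)/17 = 238/17 = 14, a_3 = floor((16 + 5)/14) = 1.
  m_4 = 14*1 - 5 = 9, d_4 = (263 - 9^2)/14 = 182/14 = 13, a_4 = floor((16 + 9)/13) = 1.
  m_5 = 13*1 - 9 = 4, d_5 = (263 - 4^2)/13 = 247/13 = 19, a_5 = floor((16 + 4)/19) = 1.
  m_6 = 19*1 - 4 = 15, d_6 = (263 - 15^2)/19 = 38/19 = 2, a_6 = floor((16 + 15)/2) = 15.
  m_7 = 2*15 - 15 = 15, d_7 = (263 - 15^2)/2 = 38/2 = 19, a_7 = floor((16 + 15)/19) = 1.
  m_8 = 19*1 - 15 = 4, d_8 = (263 - 4^2)/19 = 247/19 = 13, a_8 = floor((16 + 4)/13) = 1.
  m_9 = 13*1 - 4 = 9, d_9 = (263 - 9^2)/13 = 182/13 = 14, a_9 = floor((16 + 9)/14) = 1.
  m_10 = 14*1 - 9 = 5, d_10 = (263 - 5^2)/14 = 238/14 = 17, a_10 = floor((16 + 5)/17) = 1.
  m_11 = 17*1 - 5 = 12, d_11 = (263 - 12^2)/17 = 119/17 = 7, a_11 = floor((16 + 12)/7) = 4.
  m_12 = 7*4 - 12 = 16, d_12 = (263 - 16^2)/7 = 7/7 = 1, a_12 = floor((16 + 16)/1) = 32.
  m_13 = 1*32 - 16 = 16, d_13 = (263 - 16^2)/1 = 7/1 = 7: (m_13, d_13) = (m_1, d_1) = (16, 7), so from here the quotients repeat a_1, ..., a_12; the period length is 12.
Hence the expansion of sqrt(263) is a_0 = 16 followed by the repeating block 4, 1, 1, 1, 1, 15, 1, 1, 1, 1, 4, 32 (period 12).

[16; (4, 1, 1, 1, 1, 15, 1, 1, 1, 1, 4, 32)]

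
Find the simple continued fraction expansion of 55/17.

[3; 4, 4]

Run the Euclidean algorithm on 55 and 17; the successive quotients are the partial quotients a_0, a_1, ... (each step inverts the fractional part left over by the previous one):
  55 = 3*17 + 4, so a_0 = 3.
  17 = 4*4 + 1, so a_1 = 4.
  4 = 4*1 + 0, so a_2 = 4.
The remainder reaches 0 after 3 divisions, so the expansion has 3 partial quotients, read off in order.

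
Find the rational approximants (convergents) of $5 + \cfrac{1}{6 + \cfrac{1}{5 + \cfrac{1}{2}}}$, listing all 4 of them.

Using the convergent recurrence p_i = a_i*p_{i-1} + p_{i-2}, q_i = a_i*q_{i-1} + q_{i-2} with p_{-2}=0, p_{-1}=1, q_{-2}=1, q_{-1}=0:
  i=0: a_0=5, p_0 = 5*1 + 0 = 5, q_0 = 5*0 + 1 = 1.
  i=1: a_1=6, p_1 = 6*5 + 1 = 31, q_1 = 6*1 + 0 = 6.
  i=2: a_2=5, p_2 = 5*31 + 5 = 160, q_2 = 5*6 + 1 = 31.
  i=3: a_3=2, p_3 = 2*160 + 31 = 351, q_3 = 2*31 + 6 = 68.

5/1, 31/6, 160/31, 351/68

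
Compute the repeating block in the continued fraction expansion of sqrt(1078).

[32; (1, 4, 1, 64)]

Write x_i = (sqrt(1078) + m_i)/d_i with (m_0, d_0) = (0, 1). a_0 = floor(sqrt(1078)) = 32, since 32^2 = 1024 <= 1078 < 1089 = 33^2.
Iterate m_{i+1} = d_i*a_i - m_i, d_{i+1} = (1078 - m_{i+1}^2)/d_i, a_{i+1} = floor((a_0 + m_{i+1})/d_{i+1}):
  m_1 = 1*32 - 0 = 32, d_1 = (1078 - 32^2)/1 = 54/1 = 54, a_1 = floor((32 + 32)/54) = 1.
  m_2 = 54*1 - 32 = 22, d_2 = (1078 - 22^2)/54 = 594/54 = 11, a_2 = floor((32 + 22)/11) = 4.
  m_3 = 11*4 - 22 = 22, d_3 = (1078 - 22^2)/11 = 594/11 = 54, a_3 = floor((32 + 22)/54) = 1.
  m_4 = 54*1 - 22 = 32, d_4 = (1078 - 32^2)/54 = 54/54 = 1, a_4 = floor((32 + 32)/1) = 64.
  m_5 = 1*64 - 32 = 32, d_5 = (1078 - 32^2)/1 = 54/1 = 54: (m_5, d_5) = (m_1, d_1) = (32, 54), so from here the quotients repeat a_1, ..., a_4; the period length is 4.
Hence the expansion of sqrt(1078) is a_0 = 32 followed by the repeating block 1, 4, 1, 64 (period 4).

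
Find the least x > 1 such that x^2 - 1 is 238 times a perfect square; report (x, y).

First expand sqrt(238) as a continued fraction. With x_i = (sqrt(238) + m_i)/d_i and (m_0, d_0) = (0, 1): a_0 = floor(sqrt(238)) = 15, since 15^2 = 225 <= 238 < 256 = 16^2.
Iterate m_{i+1} = d_i*a_i - m_i, d_{i+1} = (238 - m_{i+1}^2)/d_i, a_{i+1} = floor((a_0 + m_{i+1})/d_{i+1}):
  m_1 = 1*15 - 0 = 15, d_1 = (238 - 15^2)/1 = 13/1 = 13, a_1 = floor((15 + 15)/13) = 2.
  m_2 = 13*2 - 15 = 11, d_2 = (238 - 11^2)/13 = 117/13 = 9, a_2 = floor((15 + 11)/9) = 2.
  m_3 = 9*2 - 11 = 7, d_3 = (238 - 7^2)/9 = 189/9 = 21, a_3 = floor((15 + 7)/21) = 1.
  m_4 = 21*1 - 7 = 14, d_4 = (238 - 14^2)/21 = 42/21 = 2, a_4 = floor((15 + 14)/2) = 14.
  m_5 = 2*14 - 14 = 14, d_5 = (238 - 14^2)/2 = 42/2 = 21, a_5 = floor((15 + 14)/21) = 1.
  m_6 = 21*1 - 14 = 7, d_6 = (238 - 7^2)/21 = 189/21 = 9, a_6 = floor((15 + 7)/9) = 2.
  m_7 = 9*2 - 7 = 11, d_7 = (238 - 11^2)/9 = 117/9 = 13, a_7 = floor((15 + 11)/13) = 2.
  m_8 = 13*2 - 11 = 15, d_8 = (238 - 15^2)/13 = 13/13 = 1, a_8 = floor((15 + 15)/1) = 30.
  m_9 = 1*30 - 15 = 15, d_9 = (238 - 15^2)/1 = 13/1 = 13: (m_9, d_9) = (m_1, d_1) = (15, 13), so from here the quotients repeat a_1, ..., a_8; the period length is 8.
So sqrt(238) = [15; (2, 2, 1, 14, 1, 2, 2, 30)] with period length k = 8.
k is even, so the fundamental solution of x^2 - 238y^2 = 1 is (p_{k-1}, q_{k-1}) = (p_7, q_7); compute convergents through index 7.
Convergents (p_i = a_i*p_{i-1} + p_{i-2}, q_i = a_i*q_{i-1} + q_{i-2} with p_{-2}=0, p_{-1}=1, q_{-2}=1, q_{-1}=0):
  i=0: a_0=15, p_0 = 15*1 + 0 = 15, q_0 = 15*0 + 1 = 1.
  i=1: a_1=2, p_1 = 2*15 + 1 = 31, q_1 = 2*1 + 0 = 2.
  i=2: a_2=2, p_2 = 2*31 + 15 = 77, q_2 = 2*2 + 1 = 5.
  i=3: a_3=1, p_3 = 1*77 + 31 = 108, q_3 = 1*5 + 2 = 7.
  i=4: a_4=14, p_4 = 14*108 + 77 = 1589, q_4 = 14*7 + 5 = 103.
  i=5: a_5=1, p_5 = 1*1589 + 108 = 1697, q_5 = 1*103 + 7 = 110.
  i=6: a_6=2, p_6 = 2*1697 + 1589 = 4983, q_6 = 2*110 + 103 = 323.
  i=7: a_7=2, p_7 = 2*4983 + 1697 = 11663, q_7 = 2*323 + 110 = 756.
Check: 11663^2 - 238*756^2 = 136025569 - 136025568 = 1, so (x, y) = (11663, 756) solves the equation, and by the theorem it is the least positive solution.

(x, y) = (11663, 756)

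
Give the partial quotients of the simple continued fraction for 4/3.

Run the Euclidean algorithm on 4 and 3; the successive quotients are the partial quotients a_0, a_1, ... (each step inverts the fractional part left over by the previous one):
  4 = 1*3 + 1, so a_0 = 1.
  3 = 3*1 + 0, so a_1 = 3.
The remainder reaches 0 after 2 divisions, so the expansion has 2 partial quotients, read off in order.

[1; 3]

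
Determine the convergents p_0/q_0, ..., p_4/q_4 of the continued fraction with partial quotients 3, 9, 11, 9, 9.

Using the convergent recurrence p_i = a_i*p_{i-1} + p_{i-2}, q_i = a_i*q_{i-1} + q_{i-2} with p_{-2}=0, p_{-1}=1, q_{-2}=1, q_{-1}=0:
  i=0: a_0=3, p_0 = 3*1 + 0 = 3, q_0 = 3*0 + 1 = 1.
  i=1: a_1=9, p_1 = 9*3 + 1 = 28, q_1 = 9*1 + 0 = 9.
  i=2: a_2=11, p_2 = 11*28 + 3 = 311, q_2 = 11*9 + 1 = 100.
  i=3: a_3=9, p_3 = 9*311 + 28 = 2827, q_3 = 9*100 + 9 = 909.
  i=4: a_4=9, p_4 = 9*2827 + 311 = 25754, q_4 = 9*909 + 100 = 8281.

3/1, 28/9, 311/100, 2827/909, 25754/8281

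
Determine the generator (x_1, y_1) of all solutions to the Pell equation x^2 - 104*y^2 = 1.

(x, y) = (51, 5)

First expand sqrt(104) as a continued fraction. With x_i = (sqrt(104) + m_i)/d_i and (m_0, d_0) = (0, 1): a_0 = floor(sqrt(104)) = 10, since 10^2 = 100 <= 104 < 121 = 11^2.
Iterate m_{i+1} = d_i*a_i - m_i, d_{i+1} = (104 - m_{i+1}^2)/d_i, a_{i+1} = floor((a_0 + m_{i+1})/d_{i+1}):
  m_1 = 1*10 - 0 = 10, d_1 = (104 - 10^2)/1 = 4/1 = 4, a_1 = floor((10 + 10)/4) = 5.
  m_2 = 4*5 - 10 = 10, d_2 = (104 - 10^2)/4 = 4/4 = 1, a_2 = floor((10 + 10)/1) = 20.
  m_3 = 1*20 - 10 = 10, d_3 = (104 - 10^2)/1 = 4/1 = 4: (m_3, d_3) = (m_1, d_1) = (10, 4), so from here the quotients repeat a_1, a_2; the period length is 2.
So sqrt(104) = [10; (5, 20)] with period length k = 2.
k is even, so the fundamental solution of x^2 - 104y^2 = 1 is (p_{k-1}, q_{k-1}) = (p_1, q_1); compute convergents through index 1.
Convergents (p_i = a_i*p_{i-1} + p_{i-2}, q_i = a_i*q_{i-1} + q_{i-2} with p_{-2}=0, p_{-1}=1, q_{-2}=1, q_{-1}=0):
  i=0: a_0=10, p_0 = 10*1 + 0 = 10, q_0 = 10*0 + 1 = 1.
  i=1: a_1=5, p_1 = 5*10 + 1 = 51, q_1 = 5*1 + 0 = 5.
Check: 51^2 - 104*5^2 = 2601 - 2600 = 1, so (x, y) = (51, 5) solves the equation, and by the theorem it is the least positive solution.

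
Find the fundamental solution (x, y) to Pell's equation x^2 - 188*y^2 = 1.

(x, y) = (4607, 336)

First expand sqrt(188) as a continued fraction. With x_i = (sqrt(188) + m_i)/d_i and (m_0, d_0) = (0, 1): a_0 = floor(sqrt(188)) = 13, since 13^2 = 169 <= 188 < 196 = 14^2.
Iterate m_{i+1} = d_i*a_i - m_i, d_{i+1} = (188 - m_{i+1}^2)/d_i, a_{i+1} = floor((a_0 + m_{i+1})/d_{i+1}):
  m_1 = 1*13 - 0 = 13, d_1 = (188 - 13^2)/1 = 19/1 = 19, a_1 = floor((13 + 13)/19) = 1.
  m_2 = 19*1 - 13 = 6, d_2 = (188 - 6^2)/19 = 152/19 = 8, a_2 = floor((13 + 6)/8) = 2.
  m_3 = 8*2 - 6 = 10, d_3 = (188 - 10^2)/8 = 88/8 = 11, a_3 = floor((13 + 10)/11) = 2.
  m_4 = 11*2 - 10 = 12, d_4 = (188 - 12^2)/11 = 44/11 = 4, a_4 = floor((13 + 12)/4) = 6.
  m_5 = 4*6 - 12 = 12, d_5 = (188 - 12^2)/4 = 44/4 = 11, a_5 = floor((13 + 12)/11) = 2.
  m_6 = 11*2 - 12 = 10, d_6 = (188 - 10^2)/11 = 88/11 = 8, a_6 = floor((13 + 10)/8) = 2.
  m_7 = 8*2 - 10 = 6, d_7 = (188 - 6^2)/8 = 152/8 = 19, a_7 = floor((13 + 6)/19) = 1.
  m_8 = 19*1 - 6 = 13, d_8 = (188 - 13^2)/19 = 19/19 = 1, a_8 = floor((13 + 13)/1) = 26.
  m_9 = 1*26 - 13 = 13, d_9 = (188 - 13^2)/1 = 19/1 = 19: (m_9, d_9) = (m_1, d_1) = (13, 19), so from here the quotients repeat a_1, ..., a_8; the period length is 8.
So sqrt(188) = [13; (1, 2, 2, 6, 2, 2, 1, 26)] with period length k = 8.
k is even, so the fundamental solution of x^2 - 188y^2 = 1 is (p_{k-1}, q_{k-1}) = (p_7, q_7); compute convergents through index 7.
Convergents (p_i = a_i*p_{i-1} + p_{i-2}, q_i = a_i*q_{i-1} + q_{i-2} with p_{-2}=0, p_{-1}=1, q_{-2}=1, q_{-1}=0):
  i=0: a_0=13, p_0 = 13*1 + 0 = 13, q_0 = 13*0 + 1 = 1.
  i=1: a_1=1, p_1 = 1*13 + 1 = 14, q_1 = 1*1 + 0 = 1.
  i=2: a_2=2, p_2 = 2*14 + 13 = 41, q_2 = 2*1 + 1 = 3.
  i=3: a_3=2, p_3 = 2*41 + 14 = 96, q_3 = 2*3 + 1 = 7.
  i=4: a_4=6, p_4 = 6*96 + 41 = 617, q_4 = 6*7 + 3 = 45.
  i=5: a_5=2, p_5 = 2*617 + 96 = 1330, q_5 = 2*45 + 7 = 97.
  i=6: a_6=2, p_6 = 2*1330 + 617 = 3277, q_6 = 2*97 + 45 = 239.
  i=7: a_7=1, p_7 = 1*3277 + 1330 = 4607, q_7 = 1*239 + 97 = 336.
Check: 4607^2 - 188*336^2 = 21224449 - 21224448 = 1, so (x, y) = (4607, 336) solves the equation, and by the theorem it is the least positive solution.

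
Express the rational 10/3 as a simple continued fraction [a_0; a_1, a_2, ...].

Run the Euclidean algorithm on 10 and 3; the successive quotients are the partial quotients a_0, a_1, ... (each step inverts the fractional part left over by the previous one):
  10 = 3*3 + 1, so a_0 = 3.
  3 = 3*1 + 0, so a_1 = 3.
The remainder reaches 0 after 2 divisions, so the expansion has 2 partial quotients, read off in order.

[3; 3]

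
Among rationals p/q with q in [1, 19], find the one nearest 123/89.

18/13

Expand x = 123/89 as a continued fraction with the Euclidean algorithm:
  123 = 1*89 + 34, so a_0 = 1.
  89 = 2*34 + 21, so a_1 = 2.
  34 = 1*21 + 13, so a_2 = 1.
  21 = 1*13 + 8, so a_3 = 1.
  13 = 1*8 + 5, so a_4 = 1.
  8 = 1*5 + 3, so a_5 = 1.
  5 = 1*3 + 2, so a_6 = 1.
  3 = 1*2 + 1, so a_7 = 1.
  2 = 2*1 + 0, so a_8 = 2.
so x = [1; 2, 1, 1, 1, 1, 1, 1, 2].
Convergents (p_i = a_i*p_{i-1} + p_{i-2}, q_i = a_i*q_{i-1} + q_{i-2} with p_{-2}=0, p_{-1}=1, q_{-2}=1, q_{-1}=0), until the denominator exceeds 19:
  i=0: a_0=1, p_0 = 1*1 + 0 = 1, q_0 = 1*0 + 1 = 1.
  i=1: a_1=2, p_1 = 2*1 + 1 = 3, q_1 = 2*1 + 0 = 2.
  i=2: a_2=1, p_2 = 1*3 + 1 = 4, q_2 = 1*2 + 1 = 3.
  i=3: a_3=1, p_3 = 1*4 + 3 = 7, q_3 = 1*3 + 2 = 5.
  i=4: a_4=1, p_4 = 1*7 + 4 = 11, q_4 = 1*5 + 3 = 8.
  i=5: a_5=1, p_5 = 1*11 + 7 = 18, q_5 = 1*8 + 5 = 13.
  i=6: a_6=1, p_6 = 1*18 + 11 = 29, q_6 = 1*13 + 8 = 21.
q_6 = 21 > 19, so the last convergent with denominator <= 19 is p_5/q_5 = 18/13.
The closest fraction with denominator <= 19 is either p_5/q_5 or the intermediate fraction (k*p_5 + p_4)/(k*q_5 + q_4) with the largest k >= 1 whose denominator stays <= 19; these approach x as k grows, and every other convergent or intermediate fraction in range is farther away.
Largest k: floor((19 - q_4)/q_5) = floor((19 - 8)/13) = 0.
Since k = 0, no intermediate fraction beyond p_5/q_5 has denominator <= 19, so the convergent 18/13 is the closest (its error is |123*13 - 18*89|/(89*13) = 3/1157).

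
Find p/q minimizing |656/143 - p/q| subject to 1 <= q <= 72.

289/63

Expand x = 656/143 as a continued fraction with the Euclidean algorithm:
  656 = 4*143 + 84, so a_0 = 4.
  143 = 1*84 + 59, so a_1 = 1.
  84 = 1*59 + 25, so a_2 = 1.
  59 = 2*25 + 9, so a_3 = 2.
  25 = 2*9 + 7, so a_4 = 2.
  9 = 1*7 + 2, so a_5 = 1.
  7 = 3*2 + 1, so a_6 = 3.
  2 = 2*1 + 0, so a_7 = 2.
so x = [4; 1, 1, 2, 2, 1, 3, 2].
Convergents (p_i = a_i*p_{i-1} + p_{i-2}, q_i = a_i*q_{i-1} + q_{i-2} with p_{-2}=0, p_{-1}=1, q_{-2}=1, q_{-1}=0), until the denominator exceeds 72:
  i=0: a_0=4, p_0 = 4*1 + 0 = 4, q_0 = 4*0 + 1 = 1.
  i=1: a_1=1, p_1 = 1*4 + 1 = 5, q_1 = 1*1 + 0 = 1.
  i=2: a_2=1, p_2 = 1*5 + 4 = 9, q_2 = 1*1 + 1 = 2.
  i=3: a_3=2, p_3 = 2*9 + 5 = 23, q_3 = 2*2 + 1 = 5.
  i=4: a_4=2, p_4 = 2*23 + 9 = 55, q_4 = 2*5 + 2 = 12.
  i=5: a_5=1, p_5 = 1*55 + 23 = 78, q_5 = 1*12 + 5 = 17.
  i=6: a_6=3, p_6 = 3*78 + 55 = 289, q_6 = 3*17 + 12 = 63.
  i=7: a_7=2, p_7 = 2*289 + 78 = 656, q_7 = 2*63 + 17 = 143.
q_7 = 143 > 72, so the last convergent with denominator <= 72 is p_6/q_6 = 289/63.
The closest fraction with denominator <= 72 is either p_6/q_6 or the intermediate fraction (k*p_6 + p_5)/(k*q_6 + q_5) with the largest k >= 1 whose denominator stays <= 72; these approach x as k grows, and every other convergent or intermediate fraction in range is farther away.
Largest k: floor((72 - q_5)/q_6) = floor((72 - 17)/63) = 0.
Since k = 0, no intermediate fraction beyond p_6/q_6 has denominator <= 72, so the convergent 289/63 is the closest (its error is |656*63 - 289*143|/(143*63) = 1/9009).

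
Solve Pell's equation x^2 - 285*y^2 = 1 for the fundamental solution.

First expand sqrt(285) as a continued fraction. With x_i = (sqrt(285) + m_i)/d_i and (m_0, d_0) = (0, 1): a_0 = floor(sqrt(285)) = 16, since 16^2 = 256 <= 285 < 289 = 17^2.
Iterate m_{i+1} = d_i*a_i - m_i, d_{i+1} = (285 - m_{i+1}^2)/d_i, a_{i+1} = floor((a_0 + m_{i+1})/d_{i+1}):
  m_1 = 1*16 - 0 = 16, d_1 = (285 - 16^2)/1 = 29/1 = 29, a_1 = floor((16 + 16)/29) = 1.
  m_2 = 29*1 - 16 = 13, d_2 = (285 - 13^2)/29 = 116/29 = 4, a_2 = floor((16 + 13)/4) = 7.
  m_3 = 4*7 - 13 = 15, d_3 = (285 - 15^2)/4 = 60/4 = 15, a_3 = floor((16 + 15)/15) = 2.
  m_4 = 15*2 - 15 = 15, d_4 = (285 - 15^2)/15 = 60/15 = 4, a_4 = floor((16 + 15)/4) = 7.
  m_5 = 4*7 - 15 = 13, d_5 = (285 - 13^2)/4 = 116/4 = 29, a_5 = floor((16 + 13)/29) = 1.
  m_6 = 29*1 - 13 = 16, d_6 = (285 - 16^2)/29 = 29/29 = 1, a_6 = floor((16 + 16)/1) = 32.
  m_7 = 1*32 - 16 = 16, d_7 = (285 - 16^2)/1 = 29/1 = 29: (m_7, d_7) = (m_1, d_1) = (16, 29), so from here the quotients repeat a_1, ..., a_6; the period length is 6.
So sqrt(285) = [16; (1, 7, 2, 7, 1, 32)] with period length k = 6.
k is even, so the fundamental solution of x^2 - 285y^2 = 1 is (p_{k-1}, q_{k-1}) = (p_5, q_5); compute convergents through index 5.
Convergents (p_i = a_i*p_{i-1} + p_{i-2}, q_i = a_i*q_{i-1} + q_{i-2} with p_{-2}=0, p_{-1}=1, q_{-2}=1, q_{-1}=0):
  i=0: a_0=16, p_0 = 16*1 + 0 = 16, q_0 = 16*0 + 1 = 1.
  i=1: a_1=1, p_1 = 1*16 + 1 = 17, q_1 = 1*1 + 0 = 1.
  i=2: a_2=7, p_2 = 7*17 + 16 = 135, q_2 = 7*1 + 1 = 8.
  i=3: a_3=2, p_3 = 2*135 + 17 = 287, q_3 = 2*8 + 1 = 17.
  i=4: a_4=7, p_4 = 7*287 + 135 = 2144, q_4 = 7*17 + 8 = 127.
  i=5: a_5=1, p_5 = 1*2144 + 287 = 2431, q_5 = 1*127 + 17 = 144.
Check: 2431^2 - 285*144^2 = 5909761 - 5909760 = 1, so (x, y) = (2431, 144) solves the equation, and by the theorem it is the least positive solution.

(x, y) = (2431, 144)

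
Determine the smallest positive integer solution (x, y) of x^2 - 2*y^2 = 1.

(x, y) = (3, 2)

First expand sqrt(2) as a continued fraction. With x_i = (sqrt(2) + m_i)/d_i and (m_0, d_0) = (0, 1): a_0 = floor(sqrt(2)) = 1, since 1^2 = 1 <= 2 < 4 = 2^2.
Iterate m_{i+1} = d_i*a_i - m_i, d_{i+1} = (2 - m_{i+1}^2)/d_i, a_{i+1} = floor((a_0 + m_{i+1})/d_{i+1}):
  m_1 = 1*1 - 0 = 1, d_1 = (2 - 1^2)/1 = 1/1 = 1, a_1 = floor((1 + 1)/1) = 2.
  m_2 = 1*2 - 1 = 1, d_2 = (2 - 1^2)/1 = 1/1 = 1: (m_2, d_2) = (m_1, d_1) = (1, 1), so from here the quotient a_1 repeats; the period length is 1.
So sqrt(2) = [1; (2)] with period length k = 1.
k is odd, so (p_{k-1}, q_{k-1}) only solves x^2 - 2y^2 = -1 and the fundamental solution of x^2 - 2y^2 = 1 is (p_{2k-1}, q_{2k-1}) = (p_1, q_1); compute convergents through index 1, running through the period twice.
Convergents (p_i = a_i*p_{i-1} + p_{i-2}, q_i = a_i*q_{i-1} + q_{i-2} with p_{-2}=0, p_{-1}=1, q_{-2}=1, q_{-1}=0):
  i=0: a_0=1, p_0 = 1*1 + 0 = 1, q_0 = 1*0 + 1 = 1.
  i=1: a_1=2, p_1 = 2*1 + 1 = 3, q_1 = 2*1 + 0 = 2.
Indeed p_0^2 - 2*q_0^2 = 1 - 2 = -1, not +1.
Check: 3^2 - 2*2^2 = 9 - 8 = 1, so (x, y) = (3, 2) solves the equation, and by the theorem it is the least positive solution.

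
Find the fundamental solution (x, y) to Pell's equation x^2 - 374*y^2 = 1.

First expand sqrt(374) as a continued fraction. With x_i = (sqrt(374) + m_i)/d_i and (m_0, d_0) = (0, 1): a_0 = floor(sqrt(374)) = 19, since 19^2 = 361 <= 374 < 400 = 20^2.
Iterate m_{i+1} = d_i*a_i - m_i, d_{i+1} = (374 - m_{i+1}^2)/d_i, a_{i+1} = floor((a_0 + m_{i+1})/d_{i+1}):
  m_1 = 1*19 - 0 = 19, d_1 = (374 - 19^2)/1 = 13/1 = 13, a_1 = floor((19 + 19)/13) = 2.
  m_2 = 13*2 - 19 = 7, d_2 = (374 - 7^2)/13 = 325/13 = 25, a_2 = floor((19 + 7)/25) = 1.
  m_3 = 25*1 - 7 = 18, d_3 = (374 - 18^2)/25 = 50/25 = 2, a_3 = floor((19 + 18)/2) = 18.
  m_4 = 2*18 - 18 = 18, d_4 = (374 - 18^2)/2 = 50/2 = 25, a_4 = floor((19 + 18)/25) = 1.
  m_5 = 25*1 - 18 = 7, d_5 = (374 - 7^2)/25 = 325/25 = 13, a_5 = floor((19 + 7)/13) = 2.
  m_6 = 13*2 - 7 = 19, d_6 = (374 - 19^2)/13 = 13/13 = 1, a_6 = floor((19 + 19)/1) = 38.
  m_7 = 1*38 - 19 = 19, d_7 = (374 - 19^2)/1 = 13/1 = 13: (m_7, d_7) = (m_1, d_1) = (19, 13), so from here the quotients repeat a_1, ..., a_6; the period length is 6.
So sqrt(374) = [19; (2, 1, 18, 1, 2, 38)] with period length k = 6.
k is even, so the fundamental solution of x^2 - 374y^2 = 1 is (p_{k-1}, q_{k-1}) = (p_5, q_5); compute convergents through index 5.
Convergents (p_i = a_i*p_{i-1} + p_{i-2}, q_i = a_i*q_{i-1} + q_{i-2} with p_{-2}=0, p_{-1}=1, q_{-2}=1, q_{-1}=0):
  i=0: a_0=19, p_0 = 19*1 + 0 = 19, q_0 = 19*0 + 1 = 1.
  i=1: a_1=2, p_1 = 2*19 + 1 = 39, q_1 = 2*1 + 0 = 2.
  i=2: a_2=1, p_2 = 1*39 + 19 = 58, q_2 = 1*2 + 1 = 3.
  i=3: a_3=18, p_3 = 18*58 + 39 = 1083, q_3 = 18*3 + 2 = 56.
  i=4: a_4=1, p_4 = 1*1083 + 58 = 1141, q_4 = 1*56 + 3 = 59.
  i=5: a_5=2, p_5 = 2*1141 + 1083 = 3365, q_5 = 2*59 + 56 = 174.
Check: 3365^2 - 374*174^2 = 11323225 - 11323224 = 1, so (x, y) = (3365, 174) solves the equation, and by the theorem it is the least positive solution.

(x, y) = (3365, 174)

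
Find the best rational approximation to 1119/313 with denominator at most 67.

143/40

Expand x = 1119/313 as a continued fraction with the Euclidean algorithm:
  1119 = 3*313 + 180, so a_0 = 3.
  313 = 1*180 + 133, so a_1 = 1.
  180 = 1*133 + 47, so a_2 = 1.
  133 = 2*47 + 39, so a_3 = 2.
  47 = 1*39 + 8, so a_4 = 1.
  39 = 4*8 + 7, so a_5 = 4.
  8 = 1*7 + 1, so a_6 = 1.
  7 = 7*1 + 0, so a_7 = 7.
so x = [3; 1, 1, 2, 1, 4, 1, 7].
Convergents (p_i = a_i*p_{i-1} + p_{i-2}, q_i = a_i*q_{i-1} + q_{i-2} with p_{-2}=0, p_{-1}=1, q_{-2}=1, q_{-1}=0), until the denominator exceeds 67:
  i=0: a_0=3, p_0 = 3*1 + 0 = 3, q_0 = 3*0 + 1 = 1.
  i=1: a_1=1, p_1 = 1*3 + 1 = 4, q_1 = 1*1 + 0 = 1.
  i=2: a_2=1, p_2 = 1*4 + 3 = 7, q_2 = 1*1 + 1 = 2.
  i=3: a_3=2, p_3 = 2*7 + 4 = 18, q_3 = 2*2 + 1 = 5.
  i=4: a_4=1, p_4 = 1*18 + 7 = 25, q_4 = 1*5 + 2 = 7.
  i=5: a_5=4, p_5 = 4*25 + 18 = 118, q_5 = 4*7 + 5 = 33.
  i=6: a_6=1, p_6 = 1*118 + 25 = 143, q_6 = 1*33 + 7 = 40.
  i=7: a_7=7, p_7 = 7*143 + 118 = 1119, q_7 = 7*40 + 33 = 313.
q_7 = 313 > 67, so the last convergent with denominator <= 67 is p_6/q_6 = 143/40.
The closest fraction with denominator <= 67 is either p_6/q_6 or the intermediate fraction (k*p_6 + p_5)/(k*q_6 + q_5) with the largest k >= 1 whose denominator stays <= 67; these approach x as k grows, and every other convergent or intermediate fraction in range is farther away.
Largest k: floor((67 - q_5)/q_6) = floor((67 - 33)/40) = 0.
Since k = 0, no intermediate fraction beyond p_6/q_6 has denominator <= 67, so the convergent 143/40 is the closest (its error is |1119*40 - 143*313|/(313*40) = 1/12520).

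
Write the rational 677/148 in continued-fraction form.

[4; 1, 1, 2, 1, 6, 3]

Run the Euclidean algorithm on 677 and 148; the successive quotients are the partial quotients a_0, a_1, ... (each step inverts the fractional part left over by the previous one):
  677 = 4*148 + 85, so a_0 = 4.
  148 = 1*85 + 63, so a_1 = 1.
  85 = 1*63 + 22, so a_2 = 1.
  63 = 2*22 + 19, so a_3 = 2.
  22 = 1*19 + 3, so a_4 = 1.
  19 = 6*3 + 1, so a_5 = 6.
  3 = 3*1 + 0, so a_6 = 3.
The remainder reaches 0 after 7 divisions, so the expansion has 7 partial quotients, read off in order.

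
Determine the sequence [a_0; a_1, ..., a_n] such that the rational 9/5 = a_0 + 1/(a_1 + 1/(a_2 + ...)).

[1; 1, 4]

Run the Euclidean algorithm on 9 and 5; the successive quotients are the partial quotients a_0, a_1, ... (each step inverts the fractional part left over by the previous one):
  9 = 1*5 + 4, so a_0 = 1.
  5 = 1*4 + 1, so a_1 = 1.
  4 = 4*1 + 0, so a_2 = 4.
The remainder reaches 0 after 3 divisions, so the expansion has 3 partial quotients, read off in order.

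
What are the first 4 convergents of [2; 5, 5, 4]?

2/1, 11/5, 57/26, 239/109

Using the convergent recurrence p_i = a_i*p_{i-1} + p_{i-2}, q_i = a_i*q_{i-1} + q_{i-2} with p_{-2}=0, p_{-1}=1, q_{-2}=1, q_{-1}=0:
  i=0: a_0=2, p_0 = 2*1 + 0 = 2, q_0 = 2*0 + 1 = 1.
  i=1: a_1=5, p_1 = 5*2 + 1 = 11, q_1 = 5*1 + 0 = 5.
  i=2: a_2=5, p_2 = 5*11 + 2 = 57, q_2 = 5*5 + 1 = 26.
  i=3: a_3=4, p_3 = 4*57 + 11 = 239, q_3 = 4*26 + 5 = 109.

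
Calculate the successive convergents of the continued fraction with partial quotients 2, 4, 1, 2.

Using the convergent recurrence p_i = a_i*p_{i-1} + p_{i-2}, q_i = a_i*q_{i-1} + q_{i-2} with p_{-2}=0, p_{-1}=1, q_{-2}=1, q_{-1}=0:
  i=0: a_0=2, p_0 = 2*1 + 0 = 2, q_0 = 2*0 + 1 = 1.
  i=1: a_1=4, p_1 = 4*2 + 1 = 9, q_1 = 4*1 + 0 = 4.
  i=2: a_2=1, p_2 = 1*9 + 2 = 11, q_2 = 1*4 + 1 = 5.
  i=3: a_3=2, p_3 = 2*11 + 9 = 31, q_3 = 2*5 + 4 = 14.

2/1, 9/4, 11/5, 31/14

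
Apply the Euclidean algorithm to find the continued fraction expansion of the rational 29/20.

[1; 2, 4, 2]

Run the Euclidean algorithm on 29 and 20; the successive quotients are the partial quotients a_0, a_1, ... (each step inverts the fractional part left over by the previous one):
  29 = 1*20 + 9, so a_0 = 1.
  20 = 2*9 + 2, so a_1 = 2.
  9 = 4*2 + 1, so a_2 = 4.
  2 = 2*1 + 0, so a_3 = 2.
The remainder reaches 0 after 4 divisions, so the expansion has 4 partial quotients, read off in order.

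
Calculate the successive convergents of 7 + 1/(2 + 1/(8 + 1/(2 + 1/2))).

7/1, 15/2, 127/17, 269/36, 665/89

Using the convergent recurrence p_i = a_i*p_{i-1} + p_{i-2}, q_i = a_i*q_{i-1} + q_{i-2} with p_{-2}=0, p_{-1}=1, q_{-2}=1, q_{-1}=0:
  i=0: a_0=7, p_0 = 7*1 + 0 = 7, q_0 = 7*0 + 1 = 1.
  i=1: a_1=2, p_1 = 2*7 + 1 = 15, q_1 = 2*1 + 0 = 2.
  i=2: a_2=8, p_2 = 8*15 + 7 = 127, q_2 = 8*2 + 1 = 17.
  i=3: a_3=2, p_3 = 2*127 + 15 = 269, q_3 = 2*17 + 2 = 36.
  i=4: a_4=2, p_4 = 2*269 + 127 = 665, q_4 = 2*36 + 17 = 89.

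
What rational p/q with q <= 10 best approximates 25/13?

Expand x = 25/13 as a continued fraction with the Euclidean algorithm:
  25 = 1*13 + 12, so a_0 = 1.
  13 = 1*12 + 1, so a_1 = 1.
  12 = 12*1 + 0, so a_2 = 12.
so x = [1; 1, 12].
Convergents (p_i = a_i*p_{i-1} + p_{i-2}, q_i = a_i*q_{i-1} + q_{i-2} with p_{-2}=0, p_{-1}=1, q_{-2}=1, q_{-1}=0), until the denominator exceeds 10:
  i=0: a_0=1, p_0 = 1*1 + 0 = 1, q_0 = 1*0 + 1 = 1.
  i=1: a_1=1, p_1 = 1*1 + 1 = 2, q_1 = 1*1 + 0 = 1.
  i=2: a_2=12, p_2 = 12*2 + 1 = 25, q_2 = 12*1 + 1 = 13.
q_2 = 13 > 10, so the last convergent with denominator <= 10 is p_1/q_1 = 2/1.
The closest fraction with denominator <= 10 is either p_1/q_1 or the intermediate fraction (k*p_1 + p_0)/(k*q_1 + q_0) with the largest k >= 1 whose denominator stays <= 10; these approach x as k grows, and every other convergent or intermediate fraction in range is farther away.
Largest k: floor((10 - q_0)/q_1) = floor((10 - 1)/1) = 9.
That gives (9*2 + 1)/(9*1 + 1) = 19/10.
Compare the errors: |x - 2/1| = |25*1 - 2*13|/(13*1) = 1/13, and |x - 19/10| = |25*10 - 19*13|/(13*10) = 3/130.
Cross-multiplying, 3*13 = 39 < 130 = 1*130, so 3/130 is smaller: the intermediate fraction 19/10 is closer to x than 2/1.

19/10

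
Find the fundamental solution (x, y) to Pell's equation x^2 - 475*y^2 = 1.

First expand sqrt(475) as a continued fraction. With x_i = (sqrt(475) + m_i)/d_i and (m_0, d_0) = (0, 1): a_0 = floor(sqrt(475)) = 21, since 21^2 = 441 <= 475 < 484 = 22^2.
Iterate m_{i+1} = d_i*a_i - m_i, d_{i+1} = (475 - m_{i+1}^2)/d_i, a_{i+1} = floor((a_0 + m_{i+1})/d_{i+1}):
  m_1 = 1*21 - 0 = 21, d_1 = (475 - 21^2)/1 = 34/1 = 34, a_1 = floor((21 + 21)/34) = 1.
  m_2 = 34*1 - 21 = 13, d_2 = (475 - 13^2)/34 = 306/34 = 9, a_2 = floor((21 + 13)/9) = 3.
  m_3 = 9*3 - 13 = 14, d_3 = (475 - 14^2)/9 = 279/9 = 31, a_3 = floor((21 + 14)/31) = 1.
  m_4 = 31*1 - 14 = 17, d_4 = (475 - 17^2)/31 = 186/31 = 6, a_4 = floor((21 + 17)/6) = 6.
  m_5 = 6*6 - 17 = 19, d_5 = (475 - 19^2)/6 = 114/6 = 19, a_5 = floor((21 + 19)/19) = 2.
  m_6 = 19*2 - 19 = 19, d_6 = (475 - 19^2)/19 = 114/19 = 6, a_6 = floor((21 + 19)/6) = 6.
  m_7 = 6*6 - 19 = 17, d_7 = (475 - 17^2)/6 = 186/6 = 31, a_7 = floor((21 + 17)/31) = 1.
  m_8 = 31*1 - 17 = 14, d_8 = (475 - 14^2)/31 = 279/31 = 9, a_8 = floor((21 + 14)/9) = 3.
  m_9 = 9*3 - 14 = 13, d_9 = (475 - 13^2)/9 = 306/9 = 34, a_9 = floor((21 + 13)/34) = 1.
  m_10 = 34*1 - 13 = 21, d_10 = (475 - 21^2)/34 = 34/34 = 1, a_10 = floor((21 + 21)/1) = 42.
  m_11 = 1*42 - 21 = 21, d_11 = (475 - 21^2)/1 = 34/1 = 34: (m_11, d_11) = (m_1, d_1) = (21, 34), so from here the quotients repeat a_1, ..., a_10; the period length is 10.
So sqrt(475) = [21; (1, 3, 1, 6, 2, 6, 1, 3, 1, 42)] with period length k = 10.
k is even, so the fundamental solution of x^2 - 475y^2 = 1 is (p_{k-1}, q_{k-1}) = (p_9, q_9); compute convergents through index 9.
Convergents (p_i = a_i*p_{i-1} + p_{i-2}, q_i = a_i*q_{i-1} + q_{i-2} with p_{-2}=0, p_{-1}=1, q_{-2}=1, q_{-1}=0):
  i=0: a_0=21, p_0 = 21*1 + 0 = 21, q_0 = 21*0 + 1 = 1.
  i=1: a_1=1, p_1 = 1*21 + 1 = 22, q_1 = 1*1 + 0 = 1.
  i=2: a_2=3, p_2 = 3*22 + 21 = 87, q_2 = 3*1 + 1 = 4.
  i=3: a_3=1, p_3 = 1*87 + 22 = 109, q_3 = 1*4 + 1 = 5.
  i=4: a_4=6, p_4 = 6*109 + 87 = 741, q_4 = 6*5 + 4 = 34.
  i=5: a_5=2, p_5 = 2*741 + 109 = 1591, q_5 = 2*34 + 5 = 73.
  i=6: a_6=6, p_6 = 6*1591 + 741 = 10287, q_6 = 6*73 + 34 = 472.
  i=7: a_7=1, p_7 = 1*10287 + 1591 = 11878, q_7 = 1*472 + 73 = 545.
  i=8: a_8=3, p_8 = 3*11878 + 10287 = 45921, q_8 = 3*545 + 472 = 2107.
  i=9: a_9=1, p_9 = 1*45921 + 11878 = 57799, q_9 = 1*2107 + 545 = 2652.
Check: 57799^2 - 475*2652^2 = 3340724401 - 3340724400 = 1, so (x, y) = (57799, 2652) solves the equation, and by the theorem it is the least positive solution.

(x, y) = (57799, 2652)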